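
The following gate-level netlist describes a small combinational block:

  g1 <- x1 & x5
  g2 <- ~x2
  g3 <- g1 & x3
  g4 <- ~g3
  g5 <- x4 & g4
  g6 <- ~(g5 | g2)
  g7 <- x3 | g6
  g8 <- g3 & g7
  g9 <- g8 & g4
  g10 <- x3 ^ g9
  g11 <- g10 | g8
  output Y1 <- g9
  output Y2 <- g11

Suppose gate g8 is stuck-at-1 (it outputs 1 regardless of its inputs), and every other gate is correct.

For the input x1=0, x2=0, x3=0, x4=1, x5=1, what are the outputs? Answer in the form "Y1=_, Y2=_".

Propagate with g8 forced: g1=0, g2=1, g3=0, g4=1, g5=1, g6=0, g7=0, g8=1 [stuck-at-1], g9=1, g10=1, g11=1.
So the outputs are Y1=1, Y2=1. (Without the fault they would be Y1=0, Y2=0.)

Y1=1, Y2=1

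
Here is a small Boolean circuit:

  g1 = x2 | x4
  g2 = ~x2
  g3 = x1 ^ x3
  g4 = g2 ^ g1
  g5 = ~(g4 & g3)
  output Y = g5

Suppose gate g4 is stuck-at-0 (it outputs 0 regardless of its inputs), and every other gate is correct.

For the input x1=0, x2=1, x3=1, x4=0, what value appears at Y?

1

Propagate with g4 forced: g1=1, g2=0, g3=1, g4=0 [stuck-at-0], g5=1.
So Y = 1. (Without the fault it would be 0.)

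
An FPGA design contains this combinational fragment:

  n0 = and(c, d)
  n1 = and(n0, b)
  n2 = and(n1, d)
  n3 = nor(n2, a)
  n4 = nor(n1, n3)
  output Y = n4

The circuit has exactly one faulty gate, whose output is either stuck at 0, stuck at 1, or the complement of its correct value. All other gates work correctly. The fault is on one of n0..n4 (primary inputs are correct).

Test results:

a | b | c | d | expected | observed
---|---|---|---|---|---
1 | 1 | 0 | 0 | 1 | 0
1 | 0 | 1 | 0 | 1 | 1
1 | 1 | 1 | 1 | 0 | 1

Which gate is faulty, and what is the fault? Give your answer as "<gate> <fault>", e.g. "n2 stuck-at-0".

n0 inverted output

Fault-free values for test 1 (a=1, b=1, c=0, d=0): n0=0, n1=0, n2=0, n3=0, n4=1, giving Y=1. Observed 0.
Test 1: faults giving observed 0 are {n0 stuck-at-1, n0 inverted output, n1 stuck-at-1, n1 inverted output, n3 stuck-at-1, n3 inverted output, n4 stuck-at-0, n4 inverted output}.
Test 2 (a=1, b=0, c=1, d=0): fault-free n0=0, n1=0, n2=0, n3=0, n4=1 → 1; observed 1. Eliminates n1 stuck-at-1, n1 inverted output, n3 stuck-at-1, n3 inverted output, n4 stuck-at-0, n4 inverted output.
Test 3 (a=1, b=1, c=1, d=1): fault-free n0=1, n1=1, n2=1, n3=0, n4=0 → 0; observed 1. Eliminates n0 stuck-at-1.
Only n0 inverted output is consistent with every test.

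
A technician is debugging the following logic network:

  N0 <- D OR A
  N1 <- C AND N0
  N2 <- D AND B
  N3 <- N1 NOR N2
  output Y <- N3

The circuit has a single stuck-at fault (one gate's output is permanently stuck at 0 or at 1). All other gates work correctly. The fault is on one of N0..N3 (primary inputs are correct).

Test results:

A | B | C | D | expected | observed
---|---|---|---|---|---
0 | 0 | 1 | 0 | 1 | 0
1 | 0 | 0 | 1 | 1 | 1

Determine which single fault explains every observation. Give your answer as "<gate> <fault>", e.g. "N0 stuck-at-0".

Fault-free values for test 1 (A=0, B=0, C=1, D=0): N0=0, N1=0, N2=0, N3=1, giving Y=1. Observed 0.
Test 1: faults giving observed 0 are {N0 stuck-at-1, N1 stuck-at-1, N2 stuck-at-1, N3 stuck-at-0}.
Test 2 (A=1, B=0, C=0, D=1): fault-free N0=1, N1=0, N2=0, N3=1 → 1; observed 1. Eliminates N1 stuck-at-1, N2 stuck-at-1, N3 stuck-at-0.
Only N0 stuck-at-1 is consistent with every test.

N0 stuck-at-1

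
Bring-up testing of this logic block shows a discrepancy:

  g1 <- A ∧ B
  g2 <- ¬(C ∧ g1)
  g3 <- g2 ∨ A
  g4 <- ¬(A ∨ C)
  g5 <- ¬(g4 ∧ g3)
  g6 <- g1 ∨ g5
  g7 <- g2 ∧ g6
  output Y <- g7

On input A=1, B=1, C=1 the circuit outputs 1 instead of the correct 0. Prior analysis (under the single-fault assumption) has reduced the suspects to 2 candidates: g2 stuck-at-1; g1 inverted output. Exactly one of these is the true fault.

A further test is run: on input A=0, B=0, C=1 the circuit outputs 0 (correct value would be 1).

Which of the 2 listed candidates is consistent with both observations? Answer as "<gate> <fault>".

Evaluate each candidate on input A=0, B=0, C=1:
  g2 stuck-at-1: g1=0, g2=1 [stuck-at-1], g3=1, g4=0, g5=1, g6=1, g7=1 → 1 — eliminated
  g1 inverted output: g1=1 [inverted output], g2=0, g3=0, g4=0, g5=1, g6=1, g7=0 → 0 — matches
Only g1 inverted output reproduces the observed 0.

g1 inverted output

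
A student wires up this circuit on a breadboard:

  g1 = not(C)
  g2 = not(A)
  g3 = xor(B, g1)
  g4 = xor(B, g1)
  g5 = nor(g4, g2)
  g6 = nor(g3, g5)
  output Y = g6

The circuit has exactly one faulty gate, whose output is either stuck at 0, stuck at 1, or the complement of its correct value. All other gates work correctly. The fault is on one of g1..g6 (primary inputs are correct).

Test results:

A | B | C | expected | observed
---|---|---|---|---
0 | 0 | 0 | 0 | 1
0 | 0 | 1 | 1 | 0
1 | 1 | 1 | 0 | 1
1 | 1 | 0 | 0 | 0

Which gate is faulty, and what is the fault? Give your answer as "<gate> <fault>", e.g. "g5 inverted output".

g3 inverted output

Fault-free values for test 1 (A=0, B=0, C=0): g1=1, g2=1, g3=1, g4=1, g5=0, g6=0, giving Y=0. Observed 1.
Test 1: faults giving observed 1 are {g1 stuck-at-0, g1 inverted output, g3 stuck-at-0, g3 inverted output, g6 stuck-at-1, g6 inverted output}.
Test 2 (A=0, B=0, C=1): fault-free g1=0, g2=1, g3=0, g4=0, g5=0, g6=1 → 1; observed 0. Eliminates g1 stuck-at-0, g3 stuck-at-0, g6 stuck-at-1.
Test 3 (A=1, B=1, C=1): fault-free g1=0, g2=0, g3=1, g4=1, g5=0, g6=0 → 0; observed 1. Eliminates g1 inverted output.
Test 4 (A=1, B=1, C=0): fault-free g1=1, g2=0, g3=0, g4=0, g5=1, g6=0 → 0; observed 0. Eliminates g6 inverted output.
Only g3 inverted output is consistent with every test.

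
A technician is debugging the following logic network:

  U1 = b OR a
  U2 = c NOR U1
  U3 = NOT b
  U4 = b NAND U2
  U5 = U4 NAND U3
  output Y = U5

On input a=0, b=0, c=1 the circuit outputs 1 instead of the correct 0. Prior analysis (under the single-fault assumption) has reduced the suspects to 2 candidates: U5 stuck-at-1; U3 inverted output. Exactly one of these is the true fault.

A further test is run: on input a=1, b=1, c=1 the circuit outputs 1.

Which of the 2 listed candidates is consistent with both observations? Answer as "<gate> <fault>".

Evaluate each candidate on input a=1, b=1, c=1:
  U5 stuck-at-1: U1=1, U2=0, U3=0, U4=1, U5=1 [stuck-at-1] → 1 — matches
  U3 inverted output: U1=1, U2=0, U3=1 [inverted output], U4=1, U5=0 → 0 — eliminated
Only U5 stuck-at-1 reproduces the observed 1.

U5 stuck-at-1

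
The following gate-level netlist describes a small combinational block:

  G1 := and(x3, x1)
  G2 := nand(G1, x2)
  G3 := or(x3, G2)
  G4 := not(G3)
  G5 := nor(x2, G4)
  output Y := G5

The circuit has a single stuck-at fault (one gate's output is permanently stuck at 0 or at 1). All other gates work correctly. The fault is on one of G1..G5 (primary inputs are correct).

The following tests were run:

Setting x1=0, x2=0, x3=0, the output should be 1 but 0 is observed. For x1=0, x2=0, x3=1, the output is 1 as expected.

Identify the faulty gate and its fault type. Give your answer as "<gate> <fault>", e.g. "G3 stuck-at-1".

Fault-free values for test 1 (x1=0, x2=0, x3=0): G1=0, G2=1, G3=1, G4=0, G5=1, giving Y=1. Observed 0.
Test 1: faults giving observed 0 are {G2 stuck-at-0, G3 stuck-at-0, G4 stuck-at-1, G5 stuck-at-0}.
Test 2 (x1=0, x2=0, x3=1): fault-free G1=0, G2=1, G3=1, G4=0, G5=1 → 1; observed 1. Eliminates G3 stuck-at-0, G4 stuck-at-1, G5 stuck-at-0.
Only G2 stuck-at-0 is consistent with every test.

G2 stuck-at-0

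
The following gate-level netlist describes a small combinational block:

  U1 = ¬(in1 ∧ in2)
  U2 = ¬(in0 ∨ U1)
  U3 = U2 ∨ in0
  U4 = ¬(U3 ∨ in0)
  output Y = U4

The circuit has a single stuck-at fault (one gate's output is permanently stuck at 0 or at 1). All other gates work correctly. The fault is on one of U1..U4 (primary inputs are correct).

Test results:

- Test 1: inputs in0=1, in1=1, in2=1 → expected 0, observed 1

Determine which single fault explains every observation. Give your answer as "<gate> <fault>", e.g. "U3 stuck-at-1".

Fault-free values for test 1 (in0=1, in1=1, in2=1): U1=0, U2=0, U3=1, U4=0, giving Y=0. Observed 1.
Test 1: faults giving observed 1 are {U4 stuck-at-1}.
Only U4 stuck-at-1 is consistent with every test.

U4 stuck-at-1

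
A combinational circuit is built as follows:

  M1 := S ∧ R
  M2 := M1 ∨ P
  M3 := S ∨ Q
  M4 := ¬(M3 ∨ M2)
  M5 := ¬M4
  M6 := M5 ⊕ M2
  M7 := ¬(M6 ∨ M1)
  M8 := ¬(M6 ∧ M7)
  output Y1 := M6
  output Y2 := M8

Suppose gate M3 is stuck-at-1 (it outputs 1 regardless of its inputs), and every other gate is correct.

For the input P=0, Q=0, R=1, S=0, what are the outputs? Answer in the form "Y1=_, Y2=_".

Propagate with M3 forced: M1=0, M2=0, M3=1 [stuck-at-1], M4=0, M5=1, M6=1, M7=0, M8=1.
So the outputs are Y1=1, Y2=1. (Without the fault they would be Y1=0, Y2=1.)

Y1=1, Y2=1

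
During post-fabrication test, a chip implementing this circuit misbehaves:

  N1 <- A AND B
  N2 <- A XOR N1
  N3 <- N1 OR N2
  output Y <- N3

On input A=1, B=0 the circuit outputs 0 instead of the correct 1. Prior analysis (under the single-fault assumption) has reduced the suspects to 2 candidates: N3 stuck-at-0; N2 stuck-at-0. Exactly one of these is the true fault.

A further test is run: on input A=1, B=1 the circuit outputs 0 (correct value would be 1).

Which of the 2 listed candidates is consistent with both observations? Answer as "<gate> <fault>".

Evaluate each candidate on input A=1, B=1:
  N3 stuck-at-0: N1=1, N2=0, N3=0 [stuck-at-0] → 0 — matches
  N2 stuck-at-0: N1=1, N2=0 [stuck-at-0], N3=1 → 1 — eliminated
Only N3 stuck-at-0 reproduces the observed 0.

N3 stuck-at-0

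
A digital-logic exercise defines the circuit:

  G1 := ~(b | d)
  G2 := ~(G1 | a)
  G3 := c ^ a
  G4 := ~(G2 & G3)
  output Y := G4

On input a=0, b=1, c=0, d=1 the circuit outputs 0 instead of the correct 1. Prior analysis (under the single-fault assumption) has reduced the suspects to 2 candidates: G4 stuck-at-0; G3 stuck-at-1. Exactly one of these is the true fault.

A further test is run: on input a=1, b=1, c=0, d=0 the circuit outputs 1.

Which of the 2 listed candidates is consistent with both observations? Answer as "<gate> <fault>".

Evaluate each candidate on input a=1, b=1, c=0, d=0:
  G4 stuck-at-0: G1=0, G2=0, G3=1, G4=0 [stuck-at-0] → 0 — eliminated
  G3 stuck-at-1: G1=0, G2=0, G3=1 [stuck-at-1], G4=1 → 1 — matches
Only G3 stuck-at-1 reproduces the observed 1.

G3 stuck-at-1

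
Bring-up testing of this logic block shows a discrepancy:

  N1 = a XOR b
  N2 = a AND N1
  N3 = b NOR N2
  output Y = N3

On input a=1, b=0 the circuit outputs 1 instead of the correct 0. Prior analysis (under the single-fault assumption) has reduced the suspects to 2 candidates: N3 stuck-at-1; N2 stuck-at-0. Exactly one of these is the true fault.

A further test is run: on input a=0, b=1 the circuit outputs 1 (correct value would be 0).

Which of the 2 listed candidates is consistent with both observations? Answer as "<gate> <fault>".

Evaluate each candidate on input a=0, b=1:
  N3 stuck-at-1: N1=1, N2=0, N3=1 [stuck-at-1] → 1 — matches
  N2 stuck-at-0: N1=1, N2=0 [stuck-at-0], N3=0 → 0 — eliminated
Only N3 stuck-at-1 reproduces the observed 1.

N3 stuck-at-1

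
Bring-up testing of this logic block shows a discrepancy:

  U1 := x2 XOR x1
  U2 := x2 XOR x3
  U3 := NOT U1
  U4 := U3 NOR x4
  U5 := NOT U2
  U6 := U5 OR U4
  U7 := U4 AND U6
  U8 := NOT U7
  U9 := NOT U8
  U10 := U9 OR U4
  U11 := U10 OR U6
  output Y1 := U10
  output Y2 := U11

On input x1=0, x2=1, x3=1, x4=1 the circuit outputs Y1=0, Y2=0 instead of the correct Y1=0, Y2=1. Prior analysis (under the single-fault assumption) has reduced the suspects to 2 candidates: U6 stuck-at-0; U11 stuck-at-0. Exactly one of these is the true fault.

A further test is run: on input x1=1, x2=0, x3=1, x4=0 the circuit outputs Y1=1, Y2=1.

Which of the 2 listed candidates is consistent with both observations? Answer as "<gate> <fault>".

Evaluate each candidate on input x1=1, x2=0, x3=1, x4=0:
  U6 stuck-at-0: U1=1, U2=1, U3=0, U4=1, U5=0, U6=0 [stuck-at-0], U7=0, U8=1, U9=0, U10=1, U11=1 → Y1=1, Y2=1 — matches
  U11 stuck-at-0: U1=1, U2=1, U3=0, U4=1, U5=0, U6=1, U7=1, U8=0, U9=1, U10=1, U11=0 [stuck-at-0] → Y1=1, Y2=0 — eliminated
Only U6 stuck-at-0 reproduces the observed Y1=1, Y2=1.

U6 stuck-at-0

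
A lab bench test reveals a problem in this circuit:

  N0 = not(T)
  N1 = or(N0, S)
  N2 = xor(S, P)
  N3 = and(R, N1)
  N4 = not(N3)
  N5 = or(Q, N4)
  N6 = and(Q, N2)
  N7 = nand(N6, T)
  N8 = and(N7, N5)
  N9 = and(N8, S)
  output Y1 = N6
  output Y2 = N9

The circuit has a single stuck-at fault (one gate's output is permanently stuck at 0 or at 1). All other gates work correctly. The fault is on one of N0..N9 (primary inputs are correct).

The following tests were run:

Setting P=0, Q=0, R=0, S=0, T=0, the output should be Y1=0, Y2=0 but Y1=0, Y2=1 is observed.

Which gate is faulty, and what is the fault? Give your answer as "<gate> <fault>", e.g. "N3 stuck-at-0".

N9 stuck-at-1

Fault-free values for test 1 (P=0, Q=0, R=0, S=0, T=0): N0=1, N1=1, N2=0, N3=0, N4=1, N5=1, N6=0, N7=1, N8=1, N9=0, giving Y1=0, Y2=0. Observed Y1=0, Y2=1.
Test 1: faults giving observed Y1=0, Y2=1 are {N9 stuck-at-1}.
Only N9 stuck-at-1 is consistent with every test.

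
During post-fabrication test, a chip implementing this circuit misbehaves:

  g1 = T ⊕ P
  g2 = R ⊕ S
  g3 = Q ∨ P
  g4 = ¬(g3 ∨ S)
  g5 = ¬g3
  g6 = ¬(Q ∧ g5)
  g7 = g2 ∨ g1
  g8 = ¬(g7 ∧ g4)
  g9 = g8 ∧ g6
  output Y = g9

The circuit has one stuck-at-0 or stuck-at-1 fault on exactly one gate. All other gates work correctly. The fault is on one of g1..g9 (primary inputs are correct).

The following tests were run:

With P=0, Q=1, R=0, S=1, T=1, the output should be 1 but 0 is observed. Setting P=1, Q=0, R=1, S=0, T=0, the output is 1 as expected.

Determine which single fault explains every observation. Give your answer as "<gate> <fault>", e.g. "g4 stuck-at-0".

Fault-free values for test 1 (P=0, Q=1, R=0, S=1, T=1): g1=1, g2=1, g3=1, g4=0, g5=0, g6=1, g7=1, g8=1, g9=1, giving Y=1. Observed 0.
Test 1: faults giving observed 0 are {g3 stuck-at-0, g4 stuck-at-1, g5 stuck-at-1, g6 stuck-at-0, g8 stuck-at-0, g9 stuck-at-0}.
Test 2 (P=1, Q=0, R=1, S=0, T=0): fault-free g1=1, g2=1, g3=1, g4=0, g5=0, g6=1, g7=1, g8=1, g9=1 → 1; observed 1. Eliminates g3 stuck-at-0, g4 stuck-at-1, g6 stuck-at-0, g8 stuck-at-0, g9 stuck-at-0.
Only g5 stuck-at-1 is consistent with every test.

g5 stuck-at-1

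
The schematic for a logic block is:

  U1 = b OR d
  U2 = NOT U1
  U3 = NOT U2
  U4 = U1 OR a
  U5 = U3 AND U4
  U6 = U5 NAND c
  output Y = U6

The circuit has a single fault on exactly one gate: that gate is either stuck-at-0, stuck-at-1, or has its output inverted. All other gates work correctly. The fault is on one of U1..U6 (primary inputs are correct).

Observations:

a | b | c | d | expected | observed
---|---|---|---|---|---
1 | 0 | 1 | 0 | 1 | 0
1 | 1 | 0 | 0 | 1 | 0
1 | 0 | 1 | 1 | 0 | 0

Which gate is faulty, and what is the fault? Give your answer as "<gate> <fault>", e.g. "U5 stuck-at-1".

U6 stuck-at-0

Fault-free values for test 1 (a=1, b=0, c=1, d=0): U1=0, U2=1, U3=0, U4=1, U5=0, U6=1, giving Y=1. Observed 0.
Test 1: faults giving observed 0 are {U1 stuck-at-1, U1 inverted output, U2 stuck-at-0, U2 inverted output, U3 stuck-at-1, U3 inverted output, U5 stuck-at-1, U5 inverted output, U6 stuck-at-0, U6 inverted output}.
Test 2 (a=1, b=1, c=0, d=0): fault-free U1=1, U2=0, U3=1, U4=1, U5=1, U6=1 → 1; observed 0. Eliminates U1 stuck-at-1, U1 inverted output, U2 stuck-at-0, U2 inverted output, U3 stuck-at-1, U3 inverted output, U5 stuck-at-1, U5 inverted output.
Test 3 (a=1, b=0, c=1, d=1): fault-free U1=1, U2=0, U3=1, U4=1, U5=1, U6=0 → 0; observed 0. Eliminates U6 inverted output.
Only U6 stuck-at-0 is consistent with every test.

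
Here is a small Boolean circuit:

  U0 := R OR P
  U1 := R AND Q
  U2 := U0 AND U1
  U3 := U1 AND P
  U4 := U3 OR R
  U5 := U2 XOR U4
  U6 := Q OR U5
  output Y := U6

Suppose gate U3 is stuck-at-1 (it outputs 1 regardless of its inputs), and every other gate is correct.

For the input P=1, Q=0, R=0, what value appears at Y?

1

Propagate with U3 forced: U0=1, U1=0, U2=0, U3=1 [stuck-at-1], U4=1, U5=1, U6=1.
So Y = 1. (Without the fault it would be 0.)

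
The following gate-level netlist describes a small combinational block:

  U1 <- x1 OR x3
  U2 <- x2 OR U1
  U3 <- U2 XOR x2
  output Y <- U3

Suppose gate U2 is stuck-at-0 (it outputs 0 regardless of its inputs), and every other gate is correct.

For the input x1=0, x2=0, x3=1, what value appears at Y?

0

Propagate with U2 forced: U1=1, U2=0 [stuck-at-0], U3=0.
So Y = 0. (Without the fault it would be 1.)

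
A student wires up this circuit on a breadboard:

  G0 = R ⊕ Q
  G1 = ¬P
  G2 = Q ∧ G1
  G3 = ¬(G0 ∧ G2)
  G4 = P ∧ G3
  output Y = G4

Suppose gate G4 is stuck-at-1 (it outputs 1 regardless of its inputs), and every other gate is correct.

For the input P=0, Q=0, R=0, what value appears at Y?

Propagate with G4 forced: G0=0, G1=1, G2=0, G3=1, G4=1 [stuck-at-1].
So Y = 1. (Without the fault it would be 0.)

1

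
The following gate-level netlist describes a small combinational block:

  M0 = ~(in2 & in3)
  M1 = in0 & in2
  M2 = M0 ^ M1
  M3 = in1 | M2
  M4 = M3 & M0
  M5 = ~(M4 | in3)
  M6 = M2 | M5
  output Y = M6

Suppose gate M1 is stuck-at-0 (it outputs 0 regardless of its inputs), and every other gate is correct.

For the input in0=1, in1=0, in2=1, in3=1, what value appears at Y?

Propagate with M1 forced: M0=0, M1=0 [stuck-at-0], M2=0, M3=0, M4=0, M5=0, M6=0.
So Y = 0. (Without the fault it would be 1.)

0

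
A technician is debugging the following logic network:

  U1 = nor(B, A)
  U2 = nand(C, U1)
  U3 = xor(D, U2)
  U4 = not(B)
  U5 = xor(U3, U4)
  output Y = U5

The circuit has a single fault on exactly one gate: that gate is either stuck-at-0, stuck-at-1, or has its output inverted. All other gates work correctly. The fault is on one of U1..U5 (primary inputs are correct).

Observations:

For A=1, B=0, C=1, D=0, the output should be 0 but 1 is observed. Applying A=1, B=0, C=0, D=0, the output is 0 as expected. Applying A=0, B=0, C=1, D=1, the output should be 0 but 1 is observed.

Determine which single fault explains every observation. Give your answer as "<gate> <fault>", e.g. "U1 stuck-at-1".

Fault-free values for test 1 (A=1, B=0, C=1, D=0): U1=0, U2=1, U3=1, U4=1, U5=0, giving Y=0. Observed 1.
Test 1: faults giving observed 1 are {U1 stuck-at-1, U1 inverted output, U2 stuck-at-0, U2 inverted output, U3 stuck-at-0, U3 inverted output, U4 stuck-at-0, U4 inverted output, U5 stuck-at-1, U5 inverted output}.
Test 2 (A=1, B=0, C=0, D=0): fault-free U1=0, U2=1, U3=1, U4=1, U5=0 → 0; observed 0. Eliminates U2 stuck-at-0, U2 inverted output, U3 stuck-at-0, U3 inverted output, U4 stuck-at-0, U4 inverted output, U5 stuck-at-1, U5 inverted output.
Test 3 (A=0, B=0, C=1, D=1): fault-free U1=1, U2=0, U3=1, U4=1, U5=0 → 0; observed 1. Eliminates U1 stuck-at-1.
Only U1 inverted output is consistent with every test.

U1 inverted output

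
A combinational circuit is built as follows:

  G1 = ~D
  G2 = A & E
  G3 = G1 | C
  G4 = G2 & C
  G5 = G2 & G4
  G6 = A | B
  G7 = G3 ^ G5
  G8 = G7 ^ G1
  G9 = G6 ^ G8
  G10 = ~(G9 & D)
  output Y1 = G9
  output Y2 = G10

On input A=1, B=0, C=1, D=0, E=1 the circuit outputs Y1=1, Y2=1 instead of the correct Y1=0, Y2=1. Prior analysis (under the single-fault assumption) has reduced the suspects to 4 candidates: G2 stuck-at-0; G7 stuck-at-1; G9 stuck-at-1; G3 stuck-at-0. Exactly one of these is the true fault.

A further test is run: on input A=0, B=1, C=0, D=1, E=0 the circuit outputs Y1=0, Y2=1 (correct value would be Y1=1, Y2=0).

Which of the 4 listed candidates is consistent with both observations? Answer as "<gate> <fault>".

Evaluate each candidate on input A=0, B=1, C=0, D=1, E=0:
  G2 stuck-at-0: G1=0, G2=0 [stuck-at-0], G3=0, G4=0, G5=0, G6=1, G7=0, G8=0, G9=1, G10=0 → Y1=1, Y2=0 — eliminated
  G7 stuck-at-1: G1=0, G2=0, G3=0, G4=0, G5=0, G6=1, G7=1 [stuck-at-1], G8=1, G9=0, G10=1 → Y1=0, Y2=1 — matches
  G9 stuck-at-1: G1=0, G2=0, G3=0, G4=0, G5=0, G6=1, G7=0, G8=0, G9=1 [stuck-at-1], G10=0 → Y1=1, Y2=0 — eliminated
  G3 stuck-at-0: G1=0, G2=0, G3=0 [stuck-at-0], G4=0, G5=0, G6=1, G7=0, G8=0, G9=1, G10=0 → Y1=1, Y2=0 — eliminated
Only G7 stuck-at-1 reproduces the observed Y1=0, Y2=1.

G7 stuck-at-1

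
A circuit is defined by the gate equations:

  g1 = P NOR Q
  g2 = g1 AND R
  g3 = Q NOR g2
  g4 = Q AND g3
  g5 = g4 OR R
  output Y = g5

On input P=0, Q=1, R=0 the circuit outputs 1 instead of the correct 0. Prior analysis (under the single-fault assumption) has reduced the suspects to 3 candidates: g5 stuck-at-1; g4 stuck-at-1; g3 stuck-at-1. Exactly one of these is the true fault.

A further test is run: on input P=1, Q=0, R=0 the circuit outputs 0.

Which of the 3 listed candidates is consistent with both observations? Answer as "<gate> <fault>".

g3 stuck-at-1

Evaluate each candidate on input P=1, Q=0, R=0:
  g5 stuck-at-1: g1=0, g2=0, g3=1, g4=0, g5=1 [stuck-at-1] → 1 — eliminated
  g4 stuck-at-1: g1=0, g2=0, g3=1, g4=1 [stuck-at-1], g5=1 → 1 — eliminated
  g3 stuck-at-1: g1=0, g2=0, g3=1 [stuck-at-1], g4=0, g5=0 → 0 — matches
Only g3 stuck-at-1 reproduces the observed 0.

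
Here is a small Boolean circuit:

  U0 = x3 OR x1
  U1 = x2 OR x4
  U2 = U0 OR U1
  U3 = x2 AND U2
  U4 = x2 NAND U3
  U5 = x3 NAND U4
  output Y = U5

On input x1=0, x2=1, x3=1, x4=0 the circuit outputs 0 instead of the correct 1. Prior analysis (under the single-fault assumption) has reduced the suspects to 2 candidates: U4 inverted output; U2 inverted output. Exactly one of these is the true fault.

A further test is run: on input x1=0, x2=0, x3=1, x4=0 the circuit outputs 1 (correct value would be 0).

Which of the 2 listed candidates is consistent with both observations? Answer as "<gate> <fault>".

U4 inverted output

Evaluate each candidate on input x1=0, x2=0, x3=1, x4=0:
  U4 inverted output: U0=1, U1=0, U2=1, U3=0, U4=0 [inverted output], U5=1 → 1 — matches
  U2 inverted output: U0=1, U1=0, U2=0 [inverted output], U3=0, U4=1, U5=0 → 0 — eliminated
Only U4 inverted output reproduces the observed 1.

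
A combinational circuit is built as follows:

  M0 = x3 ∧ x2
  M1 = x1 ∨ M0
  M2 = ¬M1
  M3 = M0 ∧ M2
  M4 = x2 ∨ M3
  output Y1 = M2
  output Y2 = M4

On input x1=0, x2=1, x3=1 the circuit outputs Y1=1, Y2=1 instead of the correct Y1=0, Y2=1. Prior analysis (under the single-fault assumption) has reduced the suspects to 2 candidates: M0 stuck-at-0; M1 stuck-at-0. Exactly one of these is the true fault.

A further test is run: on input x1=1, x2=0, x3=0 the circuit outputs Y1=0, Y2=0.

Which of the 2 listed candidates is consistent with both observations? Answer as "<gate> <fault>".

Evaluate each candidate on input x1=1, x2=0, x3=0:
  M0 stuck-at-0: M0=0 [stuck-at-0], M1=1, M2=0, M3=0, M4=0 → Y1=0, Y2=0 — matches
  M1 stuck-at-0: M0=0, M1=0 [stuck-at-0], M2=1, M3=0, M4=0 → Y1=1, Y2=0 — eliminated
Only M0 stuck-at-0 reproduces the observed Y1=0, Y2=0.

M0 stuck-at-0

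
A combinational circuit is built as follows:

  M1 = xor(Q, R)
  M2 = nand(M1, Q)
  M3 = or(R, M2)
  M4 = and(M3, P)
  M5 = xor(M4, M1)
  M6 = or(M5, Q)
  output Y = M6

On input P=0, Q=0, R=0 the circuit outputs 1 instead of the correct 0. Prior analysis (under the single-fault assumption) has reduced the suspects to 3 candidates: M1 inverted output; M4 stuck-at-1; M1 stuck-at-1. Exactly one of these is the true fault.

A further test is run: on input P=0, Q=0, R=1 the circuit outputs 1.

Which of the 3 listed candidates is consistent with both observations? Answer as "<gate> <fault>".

M1 stuck-at-1

Evaluate each candidate on input P=0, Q=0, R=1:
  M1 inverted output: M1=0 [inverted output], M2=1, M3=1, M4=0, M5=0, M6=0 → 0 — eliminated
  M4 stuck-at-1: M1=1, M2=1, M3=1, M4=1 [stuck-at-1], M5=0, M6=0 → 0 — eliminated
  M1 stuck-at-1: M1=1 [stuck-at-1], M2=1, M3=1, M4=0, M5=1, M6=1 → 1 — matches
Only M1 stuck-at-1 reproduces the observed 1.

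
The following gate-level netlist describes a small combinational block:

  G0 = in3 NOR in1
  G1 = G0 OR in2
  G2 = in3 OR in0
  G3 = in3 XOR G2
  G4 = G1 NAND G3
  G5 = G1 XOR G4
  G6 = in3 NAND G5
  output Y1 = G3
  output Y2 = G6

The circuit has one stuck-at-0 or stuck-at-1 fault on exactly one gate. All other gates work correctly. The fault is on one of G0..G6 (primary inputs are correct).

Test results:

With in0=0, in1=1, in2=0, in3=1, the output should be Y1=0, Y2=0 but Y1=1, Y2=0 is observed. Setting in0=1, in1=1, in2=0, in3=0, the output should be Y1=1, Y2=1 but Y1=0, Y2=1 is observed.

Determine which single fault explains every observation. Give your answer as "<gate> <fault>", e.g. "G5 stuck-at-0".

G2 stuck-at-0

Fault-free values for test 1 (in0=0, in1=1, in2=0, in3=1): G0=0, G1=0, G2=1, G3=0, G4=1, G5=1, G6=0, giving Y1=0, Y2=0. Observed Y1=1, Y2=0.
Test 1: faults giving observed Y1=1, Y2=0 are {G2 stuck-at-0, G3 stuck-at-1}.
Test 2 (in0=1, in1=1, in2=0, in3=0): fault-free G0=0, G1=0, G2=1, G3=1, G4=1, G5=1, G6=1 → Y1=1, Y2=1; observed Y1=0, Y2=1. Eliminates G3 stuck-at-1.
Only G2 stuck-at-0 is consistent with every test.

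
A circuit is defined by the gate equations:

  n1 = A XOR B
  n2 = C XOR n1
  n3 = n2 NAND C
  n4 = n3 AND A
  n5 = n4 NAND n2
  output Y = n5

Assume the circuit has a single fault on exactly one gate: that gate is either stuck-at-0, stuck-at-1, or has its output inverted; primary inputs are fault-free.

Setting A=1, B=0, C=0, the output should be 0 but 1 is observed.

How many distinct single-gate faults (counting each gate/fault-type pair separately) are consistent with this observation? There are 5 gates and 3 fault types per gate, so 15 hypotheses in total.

Fault-free: n1=1, n2=1, n3=1, n4=1, n5=0 → 0. Observed 1.
  n1: stuck-at-0, inverted output ✓; others ✗
  n2: stuck-at-0, inverted output ✓; others ✗
  n3: stuck-at-0, inverted output ✓; others ✗
  n4: stuck-at-0, inverted output ✓; others ✗
  n5: stuck-at-1, inverted output ✓; others ✗
Consistent faults: {n1 stuck-at-0, n1 inverted output, n2 stuck-at-0, n2 inverted output, n3 stuck-at-0, n3 inverted output, n4 stuck-at-0, n4 inverted output, n5 stuck-at-1, n5 inverted output} — 10 in all.

10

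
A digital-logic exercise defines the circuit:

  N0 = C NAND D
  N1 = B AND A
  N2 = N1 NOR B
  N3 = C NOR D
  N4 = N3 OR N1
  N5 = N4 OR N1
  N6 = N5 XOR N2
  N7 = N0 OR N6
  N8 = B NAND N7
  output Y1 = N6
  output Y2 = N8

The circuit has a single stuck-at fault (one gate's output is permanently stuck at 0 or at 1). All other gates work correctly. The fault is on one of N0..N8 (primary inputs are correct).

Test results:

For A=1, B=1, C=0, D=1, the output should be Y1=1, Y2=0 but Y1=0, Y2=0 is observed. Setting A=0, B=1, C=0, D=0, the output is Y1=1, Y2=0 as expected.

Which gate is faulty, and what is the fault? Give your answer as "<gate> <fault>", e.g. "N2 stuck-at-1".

Fault-free values for test 1 (A=1, B=1, C=0, D=1): N0=1, N1=1, N2=0, N3=0, N4=1, N5=1, N6=1, N7=1, N8=0, giving Y1=1, Y2=0. Observed Y1=0, Y2=0.
Test 1: faults giving observed Y1=0, Y2=0 are {N1 stuck-at-0, N2 stuck-at-1, N5 stuck-at-0, N6 stuck-at-0}.
Test 2 (A=0, B=1, C=0, D=0): fault-free N0=1, N1=0, N2=0, N3=1, N4=1, N5=1, N6=1, N7=1, N8=0 → Y1=1, Y2=0; observed Y1=1, Y2=0. Eliminates N2 stuck-at-1, N5 stuck-at-0, N6 stuck-at-0.
Only N1 stuck-at-0 is consistent with every test.

N1 stuck-at-0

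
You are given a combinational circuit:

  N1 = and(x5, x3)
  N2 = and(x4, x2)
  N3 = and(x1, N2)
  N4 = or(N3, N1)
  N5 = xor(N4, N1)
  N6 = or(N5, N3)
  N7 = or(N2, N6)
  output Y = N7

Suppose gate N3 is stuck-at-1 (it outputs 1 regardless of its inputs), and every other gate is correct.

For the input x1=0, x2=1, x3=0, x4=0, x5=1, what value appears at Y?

1

Propagate with N3 forced: N1=0, N2=0, N3=1 [stuck-at-1], N4=1, N5=1, N6=1, N7=1.
So Y = 1. (Without the fault it would be 0.)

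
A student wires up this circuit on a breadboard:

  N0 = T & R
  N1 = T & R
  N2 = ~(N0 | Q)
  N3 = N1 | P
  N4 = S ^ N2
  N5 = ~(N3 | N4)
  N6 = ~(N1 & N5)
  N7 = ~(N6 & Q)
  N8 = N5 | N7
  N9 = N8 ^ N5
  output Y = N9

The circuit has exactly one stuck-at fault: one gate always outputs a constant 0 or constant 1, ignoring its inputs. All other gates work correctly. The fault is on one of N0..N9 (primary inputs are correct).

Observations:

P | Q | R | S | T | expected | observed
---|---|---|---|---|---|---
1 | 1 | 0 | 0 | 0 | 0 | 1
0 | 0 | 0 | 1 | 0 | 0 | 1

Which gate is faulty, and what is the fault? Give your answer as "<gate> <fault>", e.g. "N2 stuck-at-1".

N9 stuck-at-1

Fault-free values for test 1 (P=1, Q=1, R=0, S=0, T=0): N0=0, N1=0, N2=0, N3=1, N4=0, N5=0, N6=1, N7=0, N8=0, N9=0, giving Y=0. Observed 1.
Test 1: faults giving observed 1 are {N6 stuck-at-0, N7 stuck-at-1, N8 stuck-at-1, N9 stuck-at-1}.
Test 2 (P=0, Q=0, R=0, S=1, T=0): fault-free N0=0, N1=0, N2=1, N3=0, N4=0, N5=1, N6=1, N7=1, N8=1, N9=0 → 0; observed 1. Eliminates N6 stuck-at-0, N7 stuck-at-1, N8 stuck-at-1.
Only N9 stuck-at-1 is consistent with every test.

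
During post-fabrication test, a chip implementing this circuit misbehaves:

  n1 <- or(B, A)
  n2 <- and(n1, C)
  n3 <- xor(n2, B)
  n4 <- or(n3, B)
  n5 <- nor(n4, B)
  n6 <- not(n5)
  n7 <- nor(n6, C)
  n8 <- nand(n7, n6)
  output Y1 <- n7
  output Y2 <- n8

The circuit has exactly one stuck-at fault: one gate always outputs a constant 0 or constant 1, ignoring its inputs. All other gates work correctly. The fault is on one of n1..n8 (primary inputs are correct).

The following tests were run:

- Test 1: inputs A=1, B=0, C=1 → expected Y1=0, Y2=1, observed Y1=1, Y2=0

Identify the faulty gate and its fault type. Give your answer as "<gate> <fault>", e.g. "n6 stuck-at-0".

n7 stuck-at-1

Fault-free values for test 1 (A=1, B=0, C=1): n1=1, n2=1, n3=1, n4=1, n5=0, n6=1, n7=0, n8=1, giving Y1=0, Y2=1. Observed Y1=1, Y2=0.
Test 1: faults giving observed Y1=1, Y2=0 are {n7 stuck-at-1}.
Only n7 stuck-at-1 is consistent with every test.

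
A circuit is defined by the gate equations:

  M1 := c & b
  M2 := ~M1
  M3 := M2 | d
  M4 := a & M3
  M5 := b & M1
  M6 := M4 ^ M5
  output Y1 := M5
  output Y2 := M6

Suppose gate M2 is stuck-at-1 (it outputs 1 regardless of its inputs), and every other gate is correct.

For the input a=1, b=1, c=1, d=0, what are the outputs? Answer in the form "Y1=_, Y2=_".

Propagate with M2 forced: M1=1, M2=1 [stuck-at-1], M3=1, M4=1, M5=1, M6=0.
So the outputs are Y1=1, Y2=0. (Without the fault they would be Y1=1, Y2=1.)

Y1=1, Y2=0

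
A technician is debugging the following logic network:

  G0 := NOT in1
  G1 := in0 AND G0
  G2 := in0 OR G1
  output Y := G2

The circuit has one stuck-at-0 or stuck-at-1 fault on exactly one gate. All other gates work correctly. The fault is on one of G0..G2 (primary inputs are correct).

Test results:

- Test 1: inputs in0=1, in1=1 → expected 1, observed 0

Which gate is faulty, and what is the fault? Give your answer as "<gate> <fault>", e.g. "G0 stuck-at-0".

G2 stuck-at-0

Fault-free values for test 1 (in0=1, in1=1): G0=0, G1=0, G2=1, giving Y=1. Observed 0.
Test 1: faults giving observed 0 are {G2 stuck-at-0}.
Only G2 stuck-at-0 is consistent with every test.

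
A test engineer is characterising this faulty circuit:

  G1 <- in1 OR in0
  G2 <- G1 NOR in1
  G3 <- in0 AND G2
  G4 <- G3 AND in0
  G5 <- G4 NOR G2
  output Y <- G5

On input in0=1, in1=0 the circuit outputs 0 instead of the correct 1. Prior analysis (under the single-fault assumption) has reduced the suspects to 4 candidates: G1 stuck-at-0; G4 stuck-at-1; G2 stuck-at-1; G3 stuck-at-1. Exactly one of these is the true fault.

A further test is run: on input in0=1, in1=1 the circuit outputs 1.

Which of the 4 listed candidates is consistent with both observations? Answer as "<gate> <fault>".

Evaluate each candidate on input in0=1, in1=1:
  G1 stuck-at-0: G1=0 [stuck-at-0], G2=0, G3=0, G4=0, G5=1 → 1 — matches
  G4 stuck-at-1: G1=1, G2=0, G3=0, G4=1 [stuck-at-1], G5=0 → 0 — eliminated
  G2 stuck-at-1: G1=1, G2=1 [stuck-at-1], G3=1, G4=1, G5=0 → 0 — eliminated
  G3 stuck-at-1: G1=1, G2=0, G3=1 [stuck-at-1], G4=1, G5=0 → 0 — eliminated
Only G1 stuck-at-0 reproduces the observed 1.

G1 stuck-at-0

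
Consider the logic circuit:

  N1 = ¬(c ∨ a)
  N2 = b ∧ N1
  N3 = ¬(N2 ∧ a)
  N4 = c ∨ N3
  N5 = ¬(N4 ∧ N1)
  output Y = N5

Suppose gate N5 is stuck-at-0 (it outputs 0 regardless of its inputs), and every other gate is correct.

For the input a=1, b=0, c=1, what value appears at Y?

Propagate with N5 forced: N1=0, N2=0, N3=1, N4=1, N5=0 [stuck-at-0].
So Y = 0. (Without the fault it would be 1.)

0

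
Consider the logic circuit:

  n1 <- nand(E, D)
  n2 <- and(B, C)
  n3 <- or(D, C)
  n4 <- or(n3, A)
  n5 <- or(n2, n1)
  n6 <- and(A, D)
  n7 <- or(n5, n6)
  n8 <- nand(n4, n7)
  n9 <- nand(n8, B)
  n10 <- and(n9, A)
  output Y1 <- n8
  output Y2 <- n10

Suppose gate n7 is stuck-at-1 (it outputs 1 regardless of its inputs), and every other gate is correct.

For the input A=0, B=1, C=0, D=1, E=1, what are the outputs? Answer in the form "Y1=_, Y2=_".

Propagate with n7 forced: n1=0, n2=0, n3=1, n4=1, n5=0, n6=0, n7=1 [stuck-at-1], n8=0, n9=1, n10=0.
So the outputs are Y1=0, Y2=0. (Without the fault they would be Y1=1, Y2=0.)

Y1=0, Y2=0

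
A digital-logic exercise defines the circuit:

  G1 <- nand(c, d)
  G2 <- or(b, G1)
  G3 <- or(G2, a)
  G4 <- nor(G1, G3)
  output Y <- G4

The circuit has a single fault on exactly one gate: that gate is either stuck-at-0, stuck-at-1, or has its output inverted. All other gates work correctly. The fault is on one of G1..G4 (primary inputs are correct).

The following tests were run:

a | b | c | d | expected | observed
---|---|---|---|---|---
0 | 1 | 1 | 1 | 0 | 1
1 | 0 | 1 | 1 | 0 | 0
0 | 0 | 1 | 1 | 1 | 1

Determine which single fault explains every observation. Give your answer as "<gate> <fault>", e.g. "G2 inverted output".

G2 stuck-at-0

Fault-free values for test 1 (a=0, b=1, c=1, d=1): G1=0, G2=1, G3=1, G4=0, giving Y=0. Observed 1.
Test 1: faults giving observed 1 are {G2 stuck-at-0, G2 inverted output, G3 stuck-at-0, G3 inverted output, G4 stuck-at-1, G4 inverted output}.
Test 2 (a=1, b=0, c=1, d=1): fault-free G1=0, G2=0, G3=1, G4=0 → 0; observed 0. Eliminates G3 stuck-at-0, G3 inverted output, G4 stuck-at-1, G4 inverted output.
Test 3 (a=0, b=0, c=1, d=1): fault-free G1=0, G2=0, G3=0, G4=1 → 1; observed 1. Eliminates G2 inverted output.
Only G2 stuck-at-0 is consistent with every test.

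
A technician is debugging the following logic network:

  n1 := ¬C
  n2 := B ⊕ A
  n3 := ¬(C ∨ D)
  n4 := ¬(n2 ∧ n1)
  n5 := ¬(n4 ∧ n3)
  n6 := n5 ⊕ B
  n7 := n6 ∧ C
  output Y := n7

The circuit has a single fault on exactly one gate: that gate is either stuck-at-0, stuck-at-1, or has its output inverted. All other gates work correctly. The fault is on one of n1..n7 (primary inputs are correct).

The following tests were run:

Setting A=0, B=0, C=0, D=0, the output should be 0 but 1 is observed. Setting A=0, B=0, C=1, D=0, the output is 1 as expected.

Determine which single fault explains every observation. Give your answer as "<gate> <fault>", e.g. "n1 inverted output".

Fault-free values for test 1 (A=0, B=0, C=0, D=0): n1=1, n2=0, n3=1, n4=1, n5=0, n6=0, n7=0, giving Y=0. Observed 1.
Test 1: faults giving observed 1 are {n7 stuck-at-1, n7 inverted output}.
Test 2 (A=0, B=0, C=1, D=0): fault-free n1=0, n2=0, n3=0, n4=1, n5=1, n6=1, n7=1 → 1; observed 1. Eliminates n7 inverted output.
Only n7 stuck-at-1 is consistent with every test.

n7 stuck-at-1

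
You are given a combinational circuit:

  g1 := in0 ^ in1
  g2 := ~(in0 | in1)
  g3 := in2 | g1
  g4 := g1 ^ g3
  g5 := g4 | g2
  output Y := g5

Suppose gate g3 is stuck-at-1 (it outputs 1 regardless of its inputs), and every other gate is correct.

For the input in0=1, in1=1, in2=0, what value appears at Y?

1

Propagate with g3 forced: g1=0, g2=0, g3=1 [stuck-at-1], g4=1, g5=1.
So Y = 1. (Without the fault it would be 0.)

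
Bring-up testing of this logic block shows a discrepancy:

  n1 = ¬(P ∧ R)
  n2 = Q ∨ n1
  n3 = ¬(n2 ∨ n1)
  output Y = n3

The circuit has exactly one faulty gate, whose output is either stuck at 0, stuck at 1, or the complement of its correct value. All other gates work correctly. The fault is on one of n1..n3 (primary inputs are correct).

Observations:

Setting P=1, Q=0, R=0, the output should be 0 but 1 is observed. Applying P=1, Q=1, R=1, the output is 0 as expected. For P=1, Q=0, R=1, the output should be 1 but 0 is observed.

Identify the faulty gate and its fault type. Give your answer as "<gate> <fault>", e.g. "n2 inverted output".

Fault-free values for test 1 (P=1, Q=0, R=0): n1=1, n2=1, n3=0, giving Y=0. Observed 1.
Test 1: faults giving observed 1 are {n1 stuck-at-0, n1 inverted output, n3 stuck-at-1, n3 inverted output}.
Test 2 (P=1, Q=1, R=1): fault-free n1=0, n2=1, n3=0 → 0; observed 0. Eliminates n3 stuck-at-1, n3 inverted output.
Test 3 (P=1, Q=0, R=1): fault-free n1=0, n2=0, n3=1 → 1; observed 0. Eliminates n1 stuck-at-0.
Only n1 inverted output is consistent with every test.

n1 inverted output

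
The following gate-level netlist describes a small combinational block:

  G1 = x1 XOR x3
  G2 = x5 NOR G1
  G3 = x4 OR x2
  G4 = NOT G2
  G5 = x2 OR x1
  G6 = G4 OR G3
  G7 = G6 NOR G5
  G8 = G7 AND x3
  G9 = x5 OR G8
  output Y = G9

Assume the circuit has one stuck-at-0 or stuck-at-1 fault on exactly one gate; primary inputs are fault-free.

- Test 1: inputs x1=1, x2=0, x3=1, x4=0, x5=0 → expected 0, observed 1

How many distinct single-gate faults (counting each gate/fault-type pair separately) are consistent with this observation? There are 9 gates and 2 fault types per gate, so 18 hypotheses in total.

4

Fault-free: G1=0, G2=1, G3=0, G4=0, G5=1, G6=0, G7=0, G8=0, G9=0 → 0. Observed 1.
  G1: none of the 2 fault types match ✗
  G2: none of the 2 fault types match ✗
  G3: none of the 2 fault types match ✗
  G4: none of the 2 fault types match ✗
  G5: stuck-at-0 ✓; others ✗
  G6: none of the 2 fault types match ✗
  G7: stuck-at-1 ✓; others ✗
  G8: stuck-at-1 ✓; others ✗
  G9: stuck-at-1 ✓; others ✗
Consistent faults: {G5 stuck-at-0, G7 stuck-at-1, G8 stuck-at-1, G9 stuck-at-1} — 4 in all.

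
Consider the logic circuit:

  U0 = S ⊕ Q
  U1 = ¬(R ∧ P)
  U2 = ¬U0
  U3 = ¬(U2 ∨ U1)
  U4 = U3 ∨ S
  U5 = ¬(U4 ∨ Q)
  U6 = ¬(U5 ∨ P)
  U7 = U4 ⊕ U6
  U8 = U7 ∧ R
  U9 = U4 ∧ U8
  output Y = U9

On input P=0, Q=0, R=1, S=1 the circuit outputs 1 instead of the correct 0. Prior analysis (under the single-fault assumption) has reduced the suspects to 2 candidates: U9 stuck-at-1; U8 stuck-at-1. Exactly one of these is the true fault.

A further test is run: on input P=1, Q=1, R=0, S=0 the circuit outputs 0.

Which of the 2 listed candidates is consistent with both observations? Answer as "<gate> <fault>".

Evaluate each candidate on input P=1, Q=1, R=0, S=0:
  U9 stuck-at-1: U0=1, U1=1, U2=0, U3=0, U4=0, U5=0, U6=0, U7=0, U8=0, U9=1 [stuck-at-1] → 1 — eliminated
  U8 stuck-at-1: U0=1, U1=1, U2=0, U3=0, U4=0, U5=0, U6=0, U7=0, U8=1 [stuck-at-1], U9=0 → 0 — matches
Only U8 stuck-at-1 reproduces the observed 0.

U8 stuck-at-1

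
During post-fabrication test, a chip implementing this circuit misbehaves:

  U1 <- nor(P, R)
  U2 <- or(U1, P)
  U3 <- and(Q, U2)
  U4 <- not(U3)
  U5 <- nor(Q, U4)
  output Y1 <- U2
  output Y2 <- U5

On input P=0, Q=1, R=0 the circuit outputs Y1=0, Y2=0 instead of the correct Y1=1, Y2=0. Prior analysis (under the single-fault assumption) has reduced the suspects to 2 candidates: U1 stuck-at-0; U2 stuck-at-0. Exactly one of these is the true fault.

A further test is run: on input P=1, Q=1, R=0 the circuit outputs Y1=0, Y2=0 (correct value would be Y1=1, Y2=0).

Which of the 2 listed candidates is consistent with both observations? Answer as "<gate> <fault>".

Evaluate each candidate on input P=1, Q=1, R=0:
  U1 stuck-at-0: U1=0 [stuck-at-0], U2=1, U3=1, U4=0, U5=0 → Y1=1, Y2=0 — eliminated
  U2 stuck-at-0: U1=0, U2=0 [stuck-at-0], U3=0, U4=1, U5=0 → Y1=0, Y2=0 — matches
Only U2 stuck-at-0 reproduces the observed Y1=0, Y2=0.

U2 stuck-at-0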